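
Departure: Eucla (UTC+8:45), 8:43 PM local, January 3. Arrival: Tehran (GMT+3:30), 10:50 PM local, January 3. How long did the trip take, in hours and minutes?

Tehran is 5:15 behind Eucla.
Clock-face elapsed time (ignoring zones) is 2 hours 7 minutes.
Actual elapsed = 2 hours 7 minutes + 5:15 = 7 hours 22 minutes.

7 hours 22 minutes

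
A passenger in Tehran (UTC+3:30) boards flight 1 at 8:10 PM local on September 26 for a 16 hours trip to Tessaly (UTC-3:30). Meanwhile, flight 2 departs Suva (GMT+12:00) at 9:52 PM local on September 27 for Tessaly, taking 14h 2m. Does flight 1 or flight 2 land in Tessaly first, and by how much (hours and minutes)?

Flight 1 in UTC: 8:10 PM − 3:30 = 4:40 PM on Sep 26.
+16 hours → arrive 8:40 AM UTC on Sep 27.
Flight 2 in UTC: 9:52 PM − 12:00 = 9:52 AM on Sep 27.
+14 hours 2 minutes → arrive 11:54 PM UTC on Sep 27.
Flight 1 lands earlier by 15 hours 14 minutes.

the first, by 15 hours 14 minutes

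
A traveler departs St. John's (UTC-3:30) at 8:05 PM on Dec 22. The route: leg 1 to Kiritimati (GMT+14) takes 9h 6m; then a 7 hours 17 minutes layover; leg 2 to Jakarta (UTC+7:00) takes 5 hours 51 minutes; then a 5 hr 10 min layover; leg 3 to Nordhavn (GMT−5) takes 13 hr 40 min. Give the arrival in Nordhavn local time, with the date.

Convert departure to UTC: 8:05 PM + 3:30 = 11:35 PM UTC on Dec 22.
Add 9 hours and 6 minutes leg 1 → 8:41 AM UTC (Dec 23).
Add 7 hours and 17 minutes layover in Kiritimati → 3:58 PM UTC.
Add 5 hours and 51 minutes leg 2 → 9:49 PM UTC.
Add 5 hours 10 minutes layover in Jakarta → 2:59 AM UTC (Dec 24).
Add 13 hours 40 minutes leg 3 → 4:39 PM UTC.
Nordhavn is UTC−5:00, so local arrival = 4:39 PM − 5:00 = 11:39 AM on Dec 24.

11:39 AM on December 24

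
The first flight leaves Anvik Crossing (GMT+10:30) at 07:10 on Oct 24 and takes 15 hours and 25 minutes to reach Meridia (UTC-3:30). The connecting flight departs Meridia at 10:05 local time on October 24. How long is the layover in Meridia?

1 hour 30 minutes

Convert departure to UTC: 07:10 − 10:30 = 20:40 UTC on Oct 23.
Add 15 hours 25 minutes flight time → 12:05 UTC (Oct 24).
Meridia is UTC−3:30, so local arrival = 12:05 − 3:30 = 08:35 on Oct 24.
Layover = 10:05 − 08:35 = 1 hour 30 minutes.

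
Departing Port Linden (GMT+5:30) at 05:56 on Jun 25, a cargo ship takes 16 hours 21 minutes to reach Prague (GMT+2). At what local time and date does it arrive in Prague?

18:47 on June 25

Convert departure to UTC: 05:56 − 5:30 = 00:26 UTC on Jun 25.
Add 16 hours 21 minutes travel time → 16:47 UTC.
Prague is UTC+2:00, so local arrival = 16:47 + 2:00 = 18:47 on Jun 25.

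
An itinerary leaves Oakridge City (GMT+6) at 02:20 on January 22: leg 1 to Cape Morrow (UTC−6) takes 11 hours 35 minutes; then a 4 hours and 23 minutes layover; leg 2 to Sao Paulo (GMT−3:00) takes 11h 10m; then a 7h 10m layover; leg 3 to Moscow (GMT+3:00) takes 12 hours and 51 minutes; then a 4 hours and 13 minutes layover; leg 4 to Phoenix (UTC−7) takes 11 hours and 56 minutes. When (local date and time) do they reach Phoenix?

04:38 on January 24

Convert departure to UTC: 02:20 − 6:00 = 20:20 UTC on Jan 21.
Add 11 hours and 35 minutes leg 1 → 07:55 UTC (Jan 22).
Add 4 hours and 23 minutes layover in Cape Morrow → 12:18 UTC.
Add 11 hours and 10 minutes leg 2 → 23:28 UTC.
Add 7 hours 10 minutes layover in Sao Paulo → 06:38 UTC (Jan 23).
Add 12 hours and 51 minutes leg 3 → 19:29 UTC.
Add 4 hours and 13 minutes layover in Moscow → 23:42 UTC.
Add 11 hours 56 minutes leg 4 → 11:38 UTC (Jan 24).
Phoenix is UTC−7:00, so local arrival = 11:38 − 7:00 = 04:38 on Jan 24.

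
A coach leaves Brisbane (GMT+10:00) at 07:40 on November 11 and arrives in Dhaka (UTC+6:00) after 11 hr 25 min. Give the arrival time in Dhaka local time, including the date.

Convert departure to UTC: 07:40 − 10:00 = 21:40 UTC on Nov 10.
Add 11 hours and 25 minutes travel time → 09:05 UTC (Nov 11).
Dhaka is UTC+6:00, so local arrival = 09:05 + 6:00 = 15:05 on Nov 11.

15:05 on November 11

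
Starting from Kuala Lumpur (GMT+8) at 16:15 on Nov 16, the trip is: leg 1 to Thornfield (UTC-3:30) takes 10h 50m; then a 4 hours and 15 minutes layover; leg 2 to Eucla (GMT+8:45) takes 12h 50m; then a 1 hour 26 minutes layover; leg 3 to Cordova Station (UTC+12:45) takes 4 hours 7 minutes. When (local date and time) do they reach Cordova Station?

06:28 on November 18

Convert departure to UTC: 16:15 − 8:00 = 08:15 UTC on Nov 16.
Add 10 hours and 50 minutes leg 1 → 19:05 UTC.
Add 4 hours and 15 minutes layover in Thornfield → 23:20 UTC.
Add 12 hours 50 minutes leg 2 → 12:10 UTC (Nov 17).
Add 1 hour and 26 minutes layover in Eucla → 13:36 UTC.
Add 4 hours and 7 minutes leg 3 → 17:43 UTC.
Cordova Station is UTC+12:45, so local arrival = 17:43 + 12:45 = 06:28 on Nov 18.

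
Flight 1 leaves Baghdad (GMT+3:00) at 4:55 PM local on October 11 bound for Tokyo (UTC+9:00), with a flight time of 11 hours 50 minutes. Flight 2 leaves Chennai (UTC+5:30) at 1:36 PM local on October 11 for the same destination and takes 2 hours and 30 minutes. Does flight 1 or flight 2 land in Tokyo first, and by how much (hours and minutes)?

the second, by 15 hours 9 minutes

Flight 1 in UTC: 4:55 PM − 3:00 = 1:55 PM on Oct 11.
+11 hours 50 minutes → arrive 1:45 AM UTC on Oct 12.
Flight 2 in UTC: 1:36 PM − 5:30 = 8:06 AM on Oct 11.
+2 hours 30 minutes → arrive 10:36 AM UTC on Oct 11.
Flight 2 lands earlier by 15 hours 9 minutes.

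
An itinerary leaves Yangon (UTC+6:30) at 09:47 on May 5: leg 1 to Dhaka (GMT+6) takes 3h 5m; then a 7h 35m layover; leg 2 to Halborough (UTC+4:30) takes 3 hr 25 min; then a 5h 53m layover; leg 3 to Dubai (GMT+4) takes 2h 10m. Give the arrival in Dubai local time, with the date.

05:25 on May 6

Convert departure to UTC: 09:47 − 6:30 = 03:17 UTC on May 5.
Add 3 hours 5 minutes leg 1 → 06:22 UTC.
Add 7 hours and 35 minutes layover in Dhaka → 13:57 UTC.
Add 3 hours 25 minutes leg 2 → 17:22 UTC.
Add 5 hours 53 minutes layover in Halborough → 23:15 UTC.
Add 2 hours and 10 minutes leg 3 → 01:25 UTC (May 6).
Dubai is UTC+4:00, so local arrival = 01:25 + 4:00 = 05:25 on May 6.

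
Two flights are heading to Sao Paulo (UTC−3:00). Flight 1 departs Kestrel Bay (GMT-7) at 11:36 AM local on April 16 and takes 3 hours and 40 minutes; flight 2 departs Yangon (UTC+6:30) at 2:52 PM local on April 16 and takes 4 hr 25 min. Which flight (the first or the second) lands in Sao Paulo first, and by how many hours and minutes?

Flight 1 in UTC: 11:36 AM + 7:00 = 6:36 PM on Apr 16.
+3 hours 40 minutes → arrive 10:16 PM UTC on Apr 16.
Flight 2 in UTC: 2:52 PM − 6:30 = 8:22 AM on Apr 16.
+4 hours and 25 minutes → arrive 12:47 PM UTC on Apr 16.
Flight 2 lands earlier by 9 hours 29 minutes.

the second, by 9 hours 29 minutes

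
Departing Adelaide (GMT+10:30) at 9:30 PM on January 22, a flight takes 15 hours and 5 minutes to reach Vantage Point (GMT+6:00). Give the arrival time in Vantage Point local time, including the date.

8:05 AM on January 23

Vantage Point is 4:30 behind Adelaide.
After 15 hours and 5 minutes it is 12:35 PM (Jan 23) in Adelaide.
Shift by the zone difference: 12:35 PM − 4:30 = 8:05 AM on Jan 23 in Vantage Point.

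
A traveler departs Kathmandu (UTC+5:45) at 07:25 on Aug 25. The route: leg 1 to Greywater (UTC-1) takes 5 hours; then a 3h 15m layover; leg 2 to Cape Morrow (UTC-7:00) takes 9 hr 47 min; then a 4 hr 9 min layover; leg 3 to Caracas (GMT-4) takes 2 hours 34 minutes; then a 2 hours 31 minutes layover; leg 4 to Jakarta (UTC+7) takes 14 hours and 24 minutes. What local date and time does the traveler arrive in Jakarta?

02:20 on August 27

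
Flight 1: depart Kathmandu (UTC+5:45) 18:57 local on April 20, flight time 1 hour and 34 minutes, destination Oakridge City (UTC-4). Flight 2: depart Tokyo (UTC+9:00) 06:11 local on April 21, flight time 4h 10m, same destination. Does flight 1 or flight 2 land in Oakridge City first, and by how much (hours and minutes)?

Flight 1 in UTC: 18:57 − 5:45 = 13:12 on Apr 20.
+1 hour and 34 minutes → arrive 14:46 UTC on Apr 20.
Flight 2 in UTC: 06:11 − 9:00 = 21:11 on Apr 20.
+4 hours 10 minutes → arrive 01:21 UTC on Apr 21.
Flight 1 lands earlier by 10 hours 35 minutes.

the first, by 10 hours 35 minutes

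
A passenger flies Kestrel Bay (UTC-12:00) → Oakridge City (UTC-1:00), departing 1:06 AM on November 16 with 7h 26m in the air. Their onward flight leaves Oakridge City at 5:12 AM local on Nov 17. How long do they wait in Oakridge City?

Convert departure to UTC: 1:06 AM + 12:00 = 1:06 PM UTC on Nov 16.
Add 7 hours 26 minutes flight time → 8:32 PM UTC.
Oakridge City is UTC−1:00, so local arrival = 8:32 PM − 1:00 = 7:32 PM on Nov 16.
Layover = 5:12 AM − 7:32 PM (+1 day) = 9 hours 40 minutes.

9 hours 40 minutes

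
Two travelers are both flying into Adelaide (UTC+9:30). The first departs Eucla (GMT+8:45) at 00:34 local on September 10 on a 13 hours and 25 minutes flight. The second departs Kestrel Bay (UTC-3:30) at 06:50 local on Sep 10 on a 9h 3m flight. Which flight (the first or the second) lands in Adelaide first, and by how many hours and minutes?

Flight 1 in UTC: 00:34 − 8:45 = 15:49 on Sep 9.
+13 hours and 25 minutes → arrive 05:14 UTC on Sep 10.
Flight 2 in UTC: 06:50 + 3:30 = 10:20 on Sep 10.
+9 hours 3 minutes → arrive 19:23 UTC on Sep 10.
Flight 1 lands earlier by 14 hours 9 minutes.

the first, by 14 hours 9 minutes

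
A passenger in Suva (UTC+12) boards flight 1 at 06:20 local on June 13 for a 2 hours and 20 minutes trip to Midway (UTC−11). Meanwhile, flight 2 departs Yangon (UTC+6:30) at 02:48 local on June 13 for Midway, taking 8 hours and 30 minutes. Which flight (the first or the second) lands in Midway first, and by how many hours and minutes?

Flight 1 in UTC: 06:20 − 12:00 = 18:20 on Jun 12.
+2 hours 20 minutes → arrive 20:40 UTC on Jun 12.
Flight 2 in UTC: 02:48 − 6:30 = 20:18 on Jun 12.
+8 hours and 30 minutes → arrive 04:48 UTC on Jun 13.
Flight 1 lands earlier by 8 hours 8 minutes.

the first, by 8 hours 8 minutes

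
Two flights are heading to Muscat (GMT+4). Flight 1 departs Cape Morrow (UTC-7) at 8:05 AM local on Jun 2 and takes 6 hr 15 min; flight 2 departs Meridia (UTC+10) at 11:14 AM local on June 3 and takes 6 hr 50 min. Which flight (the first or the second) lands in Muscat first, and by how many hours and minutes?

the first, by 10 hours 44 minutes

Flight 1 in UTC: 8:05 AM + 7:00 = 3:05 PM on Jun 2.
+6 hours 15 minutes → arrive 9:20 PM UTC on Jun 2.
Flight 2 in UTC: 11:14 AM − 10:00 = 1:14 AM on Jun 3.
+6 hours and 50 minutes → arrive 8:04 AM UTC on Jun 3.
Flight 1 lands earlier by 10 hours 44 minutes.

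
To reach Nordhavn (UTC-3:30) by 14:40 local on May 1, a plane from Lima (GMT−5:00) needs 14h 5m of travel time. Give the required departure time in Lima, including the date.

23:05 on April 30

Target arrival in UTC: 14:40 + 3:30 = 18:10 on May 1.
Subtract 14 hours and 5 minutes → departure 04:05 UTC on May 1.
Lima is UTC−5:00: 04:05 − 5:00 = 23:05 on Apr 30.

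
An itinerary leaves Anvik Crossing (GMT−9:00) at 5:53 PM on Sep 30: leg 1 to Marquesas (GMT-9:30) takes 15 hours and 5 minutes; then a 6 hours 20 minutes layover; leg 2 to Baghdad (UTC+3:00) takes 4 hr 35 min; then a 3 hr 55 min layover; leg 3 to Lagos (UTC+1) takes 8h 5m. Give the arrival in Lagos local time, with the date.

5:53 PM on October 2

Convert departure to UTC: 5:53 PM + 9:00 = 2:53 AM UTC on Oct 1.
Add 15 hours 5 minutes leg 1 → 5:58 PM UTC.
Add 6 hours 20 minutes layover in Marquesas → 12:18 AM UTC (Oct 2).
Add 4 hours 35 minutes leg 2 → 4:53 AM UTC.
Add 3 hours 55 minutes layover in Baghdad → 8:48 AM UTC.
Add 8 hours 5 minutes leg 3 → 4:53 PM UTC.
Lagos is UTC+1:00, so local arrival = 4:53 PM + 1:00 = 5:53 PM on Oct 2.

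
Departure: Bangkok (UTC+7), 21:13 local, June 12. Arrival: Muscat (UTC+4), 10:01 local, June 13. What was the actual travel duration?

Muscat is 3:00 behind Bangkok.
Clock-face elapsed time (ignoring zones) is 12 hours 48 minutes.
Actual elapsed = 12 hours 48 minutes + 3:00 = 15 hours 48 minutes.

15 hours 48 minutes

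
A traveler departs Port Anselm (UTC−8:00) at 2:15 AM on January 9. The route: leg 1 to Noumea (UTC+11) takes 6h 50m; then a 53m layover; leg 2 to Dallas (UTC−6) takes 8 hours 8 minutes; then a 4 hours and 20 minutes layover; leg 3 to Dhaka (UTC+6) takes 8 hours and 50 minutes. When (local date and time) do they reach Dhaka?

Convert departure to UTC: 2:15 AM + 8:00 = 10:15 AM UTC on Jan 9.
Add 6 hours and 50 minutes leg 1 → 5:05 PM UTC.
Add 53 minutes layover in Noumea → 5:58 PM UTC.
Add 8 hours and 8 minutes leg 2 → 2:06 AM UTC (Jan 10).
Add 4 hours and 20 minutes layover in Dallas → 6:26 AM UTC.
Add 8 hours 50 minutes leg 3 → 3:16 PM UTC.
Dhaka is UTC+6:00, so local arrival = 3:16 PM + 6:00 = 9:16 PM on Jan 10.

9:16 PM on January 10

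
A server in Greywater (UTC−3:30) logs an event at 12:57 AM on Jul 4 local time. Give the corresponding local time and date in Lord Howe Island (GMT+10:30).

2:57 PM on July 4

Lord Howe Island is 14:00 ahead of Greywater.
Shift by the zone difference: 12:57 AM + 14:00 = 2:57 PM on Jul 4 in Lord Howe Island.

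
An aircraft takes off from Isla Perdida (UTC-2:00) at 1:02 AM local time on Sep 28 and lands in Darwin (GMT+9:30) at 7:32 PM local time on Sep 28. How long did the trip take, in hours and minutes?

Departure in UTC: 1:02 AM + 2:00 = 3:02 AM on Sep 28.
Arrival in UTC: 7:32 PM − 9:30 = 10:02 AM on Sep 28.
Elapsed = 10:02 AM − 3:02 AM = 7 hours.

7 hours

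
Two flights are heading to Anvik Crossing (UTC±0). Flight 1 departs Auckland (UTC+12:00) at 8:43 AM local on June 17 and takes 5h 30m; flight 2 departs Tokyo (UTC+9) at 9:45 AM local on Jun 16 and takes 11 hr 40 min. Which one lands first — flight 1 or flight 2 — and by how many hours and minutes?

the second, by 13 hours 48 minutes

Flight 1 in UTC: 8:43 AM − 12:00 = 8:43 PM on Jun 16.
+5 hours 30 minutes → arrive 2:13 AM UTC on Jun 17.
Flight 2 in UTC: 9:45 AM − 9:00 = 12:45 AM on Jun 16.
+11 hours and 40 minutes → arrive 12:25 PM UTC on Jun 16.
Flight 2 lands earlier by 13 hours 48 minutes.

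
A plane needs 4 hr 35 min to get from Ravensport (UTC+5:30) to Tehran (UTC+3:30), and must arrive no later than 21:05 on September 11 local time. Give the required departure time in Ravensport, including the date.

Target arrival in UTC: 21:05 − 3:30 = 17:35 on Sep 11.
Subtract 4 hours and 35 minutes → departure 13:00 UTC on Sep 11.
Ravensport is UTC+5:30: 13:00 + 5:30 = 18:30 on Sep 11.

18:30 on September 11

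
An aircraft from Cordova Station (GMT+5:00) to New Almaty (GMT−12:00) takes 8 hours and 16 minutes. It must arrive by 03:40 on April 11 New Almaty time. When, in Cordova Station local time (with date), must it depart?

Target arrival in UTC: 03:40 + 12:00 = 15:40 on Apr 11.
Subtract 8 hours 16 minutes → departure 07:24 UTC on Apr 11.
Cordova Station is UTC+5:00: 07:24 + 5:00 = 12:24 on Apr 11.

12:24 on April 11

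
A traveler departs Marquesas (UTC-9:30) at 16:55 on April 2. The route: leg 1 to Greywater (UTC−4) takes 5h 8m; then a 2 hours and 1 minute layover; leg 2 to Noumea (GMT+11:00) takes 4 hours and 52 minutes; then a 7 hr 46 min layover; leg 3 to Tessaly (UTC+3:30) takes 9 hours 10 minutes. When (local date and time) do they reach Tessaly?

Convert departure to UTC: 16:55 + 9:30 = 02:25 UTC on Apr 3.
Add 5 hours 8 minutes leg 1 → 07:33 UTC.
Add 2 hours 1 minute layover in Greywater → 09:34 UTC.
Add 4 hours 52 minutes leg 2 → 14:26 UTC.
Add 7 hours 46 minutes layover in Noumea → 22:12 UTC.
Add 9 hours and 10 minutes leg 3 → 07:22 UTC (Apr 4).
Tessaly is UTC+3:30, so local arrival = 07:22 + 3:30 = 10:52 on Apr 4.

10:52 on April 4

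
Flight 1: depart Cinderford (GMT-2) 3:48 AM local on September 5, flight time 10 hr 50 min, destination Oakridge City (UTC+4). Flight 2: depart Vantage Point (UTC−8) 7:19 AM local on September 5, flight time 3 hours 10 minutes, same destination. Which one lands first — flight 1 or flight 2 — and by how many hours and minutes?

Flight 1 in UTC: 3:48 AM + 2:00 = 5:48 AM on Sep 5.
+10 hours and 50 minutes → arrive 4:38 PM UTC on Sep 5.
Flight 2 in UTC: 7:19 AM + 8:00 = 3:19 PM on Sep 5.
+3 hours 10 minutes → arrive 6:29 PM UTC on Sep 5.
Flight 1 lands earlier by 1 hour 51 minutes.

the first, by 1 hour 51 minutes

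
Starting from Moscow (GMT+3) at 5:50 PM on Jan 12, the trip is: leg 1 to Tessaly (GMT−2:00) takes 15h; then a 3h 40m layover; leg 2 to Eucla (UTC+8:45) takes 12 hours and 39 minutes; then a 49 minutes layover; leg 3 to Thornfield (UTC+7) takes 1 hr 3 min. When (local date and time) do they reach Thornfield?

Convert departure to UTC: 5:50 PM − 3:00 = 2:50 PM UTC on Jan 12.
Add 15 hours leg 1 → 5:50 AM UTC (Jan 13).
Add 3 hours 40 minutes layover in Tessaly → 9:30 AM UTC.
Add 12 hours and 39 minutes leg 2 → 10:09 PM UTC.
Add 49 minutes layover in Eucla → 10:58 PM UTC.
Add 1 hour and 3 minutes leg 3 → 12:01 AM UTC (Jan 14).
Thornfield is UTC+7:00, so local arrival = 12:01 AM + 7:00 = 7:01 AM on Jan 14.

7:01 AM on Jan 14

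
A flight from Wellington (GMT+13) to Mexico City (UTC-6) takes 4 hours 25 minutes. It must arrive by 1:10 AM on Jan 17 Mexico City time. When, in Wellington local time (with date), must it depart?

Target arrival in UTC: 1:10 AM + 6:00 = 7:10 AM on Jan 17.
Subtract 4 hours and 25 minutes → departure 2:45 AM UTC on Jan 17.
Wellington is UTC+13:00: 2:45 AM + 13:00 = 3:45 PM on Jan 17.

3:45 PM on Jan 17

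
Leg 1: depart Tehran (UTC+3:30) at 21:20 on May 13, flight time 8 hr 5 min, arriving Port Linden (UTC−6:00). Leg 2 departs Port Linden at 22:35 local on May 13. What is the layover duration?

Convert departure to UTC: 21:20 − 3:30 = 17:50 UTC on May 13.
Add 8 hours and 5 minutes flight time → 01:55 UTC (May 14).
Port Linden is UTC−6:00, so local arrival = 01:55 − 6:00 = 19:55 on May 13.
Layover = 22:35 − 19:55 = 2 hours 40 minutes.

2 hours 40 minutes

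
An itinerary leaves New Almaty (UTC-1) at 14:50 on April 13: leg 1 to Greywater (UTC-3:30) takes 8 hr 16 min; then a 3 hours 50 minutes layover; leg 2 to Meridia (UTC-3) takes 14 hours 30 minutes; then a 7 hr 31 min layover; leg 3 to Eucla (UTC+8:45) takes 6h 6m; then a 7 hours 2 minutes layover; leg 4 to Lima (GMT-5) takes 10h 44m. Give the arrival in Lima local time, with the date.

Convert departure to UTC: 14:50 + 1:00 = 15:50 UTC on Apr 13.
Add 8 hours 16 minutes leg 1 → 00:06 UTC (Apr 14).
Add 3 hours 50 minutes layover in Greywater → 03:56 UTC.
Add 14 hours 30 minutes leg 2 → 18:26 UTC.
Add 7 hours and 31 minutes layover in Meridia → 01:57 UTC (Apr 15).
Add 6 hours 6 minutes leg 3 → 08:03 UTC.
Add 7 hours and 2 minutes layover in Eucla → 15:05 UTC.
Add 10 hours and 44 minutes leg 4 → 01:49 UTC (Apr 16).
Lima is UTC−5:00, so local arrival = 01:49 − 5:00 = 20:49 on Apr 15.

20:49 on Apr 15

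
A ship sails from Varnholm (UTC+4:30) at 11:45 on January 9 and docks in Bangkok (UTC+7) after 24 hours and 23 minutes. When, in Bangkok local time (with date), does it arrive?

14:38 on January 10

Convert departure to UTC: 11:45 − 4:30 = 07:15 UTC on Jan 9.
Add 24 hours 23 minutes travel time → 07:38 UTC (Jan 10).
Bangkok is UTC+7:00, so local arrival = 07:38 + 7:00 = 14:38 on Jan 10.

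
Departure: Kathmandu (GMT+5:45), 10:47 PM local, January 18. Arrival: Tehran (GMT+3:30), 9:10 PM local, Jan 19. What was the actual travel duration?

24 hours 38 minutes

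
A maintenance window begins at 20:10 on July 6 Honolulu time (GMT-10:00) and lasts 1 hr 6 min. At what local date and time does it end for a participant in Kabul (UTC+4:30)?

Convert start to UTC: 20:10 + 10:00 = 06:10 UTC on Jul 7.
Add 1 hour 6 minutes duration → 07:16 UTC.
Kabul is UTC+4:30, so local end time = 07:16 + 4:30 = 11:46 on Jul 7.

11:46 on Jul 7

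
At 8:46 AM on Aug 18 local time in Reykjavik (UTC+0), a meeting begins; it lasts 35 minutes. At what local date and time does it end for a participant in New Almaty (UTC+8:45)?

6:06 PM on August 18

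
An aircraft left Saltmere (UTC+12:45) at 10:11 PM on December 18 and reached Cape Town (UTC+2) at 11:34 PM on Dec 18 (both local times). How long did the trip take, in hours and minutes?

Departure in UTC: 10:11 PM − 12:45 = 9:26 AM on Dec 18.
Arrival in UTC: 11:34 PM − 2:00 = 9:34 PM on Dec 18.
Elapsed = 9:34 PM − 9:26 AM = 12 hours 8 minutes.

12 hours 8 minutes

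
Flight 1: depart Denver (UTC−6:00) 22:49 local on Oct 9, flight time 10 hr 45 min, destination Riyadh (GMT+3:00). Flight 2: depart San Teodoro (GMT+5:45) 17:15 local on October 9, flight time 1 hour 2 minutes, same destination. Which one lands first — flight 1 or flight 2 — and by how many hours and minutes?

Flight 1 in UTC: 22:49 + 6:00 = 04:49 on Oct 10.
+10 hours 45 minutes → arrive 15:34 UTC on Oct 10.
Flight 2 in UTC: 17:15 − 5:45 = 11:30 on Oct 9.
+1 hour 2 minutes → arrive 12:32 UTC on Oct 9.
Flight 2 lands earlier by 27 hours 2 minutes.

the second, by 27 hours 2 minutes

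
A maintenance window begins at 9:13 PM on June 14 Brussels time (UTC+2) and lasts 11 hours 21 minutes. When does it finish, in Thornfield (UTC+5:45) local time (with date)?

12:19 PM on Jun 15

Convert start to UTC: 9:13 PM − 2:00 = 7:13 PM UTC on Jun 14.
Add 11 hours and 21 minutes duration → 6:34 AM UTC (Jun 15).
Thornfield is UTC+5:45, so local end time = 6:34 AM + 5:45 = 12:19 PM on Jun 15.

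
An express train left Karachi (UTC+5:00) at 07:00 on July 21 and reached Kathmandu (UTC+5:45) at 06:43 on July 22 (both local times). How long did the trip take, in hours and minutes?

22 hours 58 minutes

Kathmandu is 0:45 ahead of Karachi.
Clock-face elapsed time (ignoring zones) is 23 hours 43 minutes.
Actual elapsed = 23 hours 43 minutes − 0:45 = 22 hours 58 minutes.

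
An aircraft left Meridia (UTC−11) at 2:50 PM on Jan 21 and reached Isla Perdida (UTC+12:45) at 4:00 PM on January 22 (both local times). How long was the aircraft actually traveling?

Departure in UTC: 2:50 PM + 11:00 = 1:50 AM on Jan 22.
Arrival in UTC: 4:00 PM − 12:45 = 3:15 AM on Jan 22.
Elapsed = 3:15 AM − 1:50 AM = 1 hour 25 minutes.

1 hour 25 minutes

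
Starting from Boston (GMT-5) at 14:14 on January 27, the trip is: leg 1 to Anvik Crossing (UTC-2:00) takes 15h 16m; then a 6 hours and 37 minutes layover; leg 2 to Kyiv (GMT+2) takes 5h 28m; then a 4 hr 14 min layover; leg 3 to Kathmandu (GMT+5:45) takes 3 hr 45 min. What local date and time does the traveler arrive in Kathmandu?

12:19 on January 29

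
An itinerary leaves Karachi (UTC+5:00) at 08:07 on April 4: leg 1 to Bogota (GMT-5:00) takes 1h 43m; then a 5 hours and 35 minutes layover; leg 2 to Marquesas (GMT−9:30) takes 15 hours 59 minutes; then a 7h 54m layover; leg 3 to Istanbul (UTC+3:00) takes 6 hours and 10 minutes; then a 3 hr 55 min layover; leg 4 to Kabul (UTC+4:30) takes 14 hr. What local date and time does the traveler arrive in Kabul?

14:53 on April 6

Convert departure to UTC: 08:07 − 5:00 = 03:07 UTC on Apr 4.
Add 1 hour 43 minutes leg 1 → 04:50 UTC.
Add 5 hours and 35 minutes layover in Bogota → 10:25 UTC.
Add 15 hours and 59 minutes leg 2 → 02:24 UTC (Apr 5).
Add 7 hours and 54 minutes layover in Marquesas → 10:18 UTC.
Add 6 hours 10 minutes leg 3 → 16:28 UTC.
Add 3 hours 55 minutes layover in Istanbul → 20:23 UTC.
Add 14 hours leg 4 → 10:23 UTC (Apr 6).
Kabul is UTC+4:30, so local arrival = 10:23 + 4:30 = 14:53 on Apr 6.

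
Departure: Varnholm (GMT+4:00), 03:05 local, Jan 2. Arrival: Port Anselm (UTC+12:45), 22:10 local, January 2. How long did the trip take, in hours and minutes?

Departure in UTC: 03:05 − 4:00 = 23:05 on Jan 1.
Arrival in UTC: 22:10 − 12:45 = 09:25 on Jan 2.
Elapsed = 09:25 − 23:05 (+1 day) = 10 hours 20 minutes.

10 hours 20 minutes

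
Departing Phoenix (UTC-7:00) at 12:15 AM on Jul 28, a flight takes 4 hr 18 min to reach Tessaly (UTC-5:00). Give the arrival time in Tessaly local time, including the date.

6:33 AM on Jul 28

Tessaly is 2:00 ahead of Phoenix.
After 4 hours 18 minutes it is 4:33 AM in Phoenix.
Shift by the zone difference: 4:33 AM + 2:00 = 6:33 AM on Jul 28 in Tessaly.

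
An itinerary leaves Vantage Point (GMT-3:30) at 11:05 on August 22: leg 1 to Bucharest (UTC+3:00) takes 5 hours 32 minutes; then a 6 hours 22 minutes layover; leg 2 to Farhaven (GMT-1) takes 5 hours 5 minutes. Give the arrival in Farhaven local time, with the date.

Convert departure to UTC: 11:05 + 3:30 = 14:35 UTC on Aug 22.
Add 5 hours and 32 minutes leg 1 → 20:07 UTC.
Add 6 hours and 22 minutes layover in Bucharest → 02:29 UTC (Aug 23).
Add 5 hours and 5 minutes leg 2 → 07:34 UTC.
Farhaven is UTC−1:00, so local arrival = 07:34 − 1:00 = 06:34 on Aug 23.

06:34 on Aug 23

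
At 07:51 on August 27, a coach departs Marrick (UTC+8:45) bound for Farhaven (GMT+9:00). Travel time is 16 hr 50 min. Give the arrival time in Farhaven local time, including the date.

00:56 on Aug 28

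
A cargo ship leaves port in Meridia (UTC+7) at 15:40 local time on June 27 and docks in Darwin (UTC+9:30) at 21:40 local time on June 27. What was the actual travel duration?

3 hours 30 minutes

Departure in UTC: 15:40 − 7:00 = 08:40 on Jun 27.
Arrival in UTC: 21:40 − 9:30 = 12:10 on Jun 27.
Elapsed = 12:10 − 08:40 = 3 hours 30 minutes.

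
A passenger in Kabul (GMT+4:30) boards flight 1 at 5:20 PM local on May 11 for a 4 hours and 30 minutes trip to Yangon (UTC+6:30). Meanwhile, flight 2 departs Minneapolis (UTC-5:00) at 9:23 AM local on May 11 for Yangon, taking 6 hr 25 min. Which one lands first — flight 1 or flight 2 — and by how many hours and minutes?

Flight 1 in UTC: 5:20 PM − 4:30 = 12:50 PM on May 11.
+4 hours and 30 minutes → arrive 5:20 PM UTC on May 11.
Flight 2 in UTC: 9:23 AM + 5:00 = 2:23 PM on May 11.
+6 hours and 25 minutes → arrive 8:48 PM UTC on May 11.
Flight 1 lands earlier by 3 hours 28 minutes.

the first, by 3 hours 28 minutes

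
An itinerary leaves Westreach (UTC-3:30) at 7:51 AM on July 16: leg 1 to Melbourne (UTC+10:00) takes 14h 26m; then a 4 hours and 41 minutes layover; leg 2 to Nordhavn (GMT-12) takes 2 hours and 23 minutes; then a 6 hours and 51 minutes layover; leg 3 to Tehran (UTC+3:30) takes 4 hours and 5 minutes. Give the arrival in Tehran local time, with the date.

Convert departure to UTC: 7:51 AM + 3:30 = 11:21 AM UTC on Jul 16.
Add 14 hours 26 minutes leg 1 → 1:47 AM UTC (Jul 17).
Add 4 hours and 41 minutes layover in Melbourne → 6:28 AM UTC.
Add 2 hours and 23 minutes leg 2 → 8:51 AM UTC.
Add 6 hours and 51 minutes layover in Nordhavn → 3:42 PM UTC.
Add 4 hours and 5 minutes leg 3 → 7:47 PM UTC.
Tehran is UTC+3:30, so local arrival = 7:47 PM + 3:30 = 11:17 PM on Jul 17.

11:17 PM on July 17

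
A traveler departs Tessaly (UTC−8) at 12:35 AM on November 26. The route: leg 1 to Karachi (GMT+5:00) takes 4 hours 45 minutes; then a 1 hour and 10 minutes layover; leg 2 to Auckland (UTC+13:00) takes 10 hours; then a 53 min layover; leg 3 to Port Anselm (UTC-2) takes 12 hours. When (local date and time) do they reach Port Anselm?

Convert departure to UTC: 12:35 AM + 8:00 = 8:35 AM UTC on Nov 26.
Add 4 hours 45 minutes leg 1 → 1:20 PM UTC.
Add 1 hour and 10 minutes layover in Karachi → 2:30 PM UTC.
Add 10 hours leg 2 → 12:30 AM UTC (Nov 27).
Add 53 minutes layover in Auckland → 1:23 AM UTC.
Add 12 hours leg 3 → 1:23 PM UTC.
Port Anselm is UTC−2:00, so local arrival = 1:23 PM − 2:00 = 11:23 AM on Nov 27.

11:23 AM on Nov 27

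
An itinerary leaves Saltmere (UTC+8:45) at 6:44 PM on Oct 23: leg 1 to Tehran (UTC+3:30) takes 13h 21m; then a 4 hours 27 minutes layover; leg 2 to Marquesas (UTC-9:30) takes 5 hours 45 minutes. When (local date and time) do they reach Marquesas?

12:02 AM on October 24

Convert departure to UTC: 6:44 PM − 8:45 = 9:59 AM UTC on Oct 23.
Add 13 hours and 21 minutes leg 1 → 11:20 PM UTC.
Add 4 hours 27 minutes layover in Tehran → 3:47 AM UTC (Oct 24).
Add 5 hours 45 minutes leg 2 → 9:32 AM UTC.
Marquesas is UTC−9:30, so local arrival = 9:32 AM − 9:30 = 12:02 AM on Oct 24.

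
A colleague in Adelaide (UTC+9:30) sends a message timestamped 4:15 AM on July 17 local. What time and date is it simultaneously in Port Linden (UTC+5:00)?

In UTC: 4:15 AM − 9:30 = 6:45 PM on Jul 16.
Port Linden is UTC+5:00: 6:45 PM + 5:00 = 11:45 PM on Jul 16.

11:45 PM on July 16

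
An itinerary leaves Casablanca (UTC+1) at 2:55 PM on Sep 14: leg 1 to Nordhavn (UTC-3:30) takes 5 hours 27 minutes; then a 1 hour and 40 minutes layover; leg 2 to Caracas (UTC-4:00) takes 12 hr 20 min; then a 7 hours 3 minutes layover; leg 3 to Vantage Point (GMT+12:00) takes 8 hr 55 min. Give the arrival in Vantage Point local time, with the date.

1:20 PM on September 16

Convert departure to UTC: 2:55 PM − 1:00 = 1:55 PM UTC on Sep 14.
Add 5 hours 27 minutes leg 1 → 7:22 PM UTC.
Add 1 hour and 40 minutes layover in Nordhavn → 9:02 PM UTC.
Add 12 hours 20 minutes leg 2 → 9:22 AM UTC (Sep 15).
Add 7 hours and 3 minutes layover in Caracas → 4:25 PM UTC.
Add 8 hours 55 minutes leg 3 → 1:20 AM UTC (Sep 16).
Vantage Point is UTC+12:00, so local arrival = 1:20 AM + 12:00 = 1:20 PM on Sep 16.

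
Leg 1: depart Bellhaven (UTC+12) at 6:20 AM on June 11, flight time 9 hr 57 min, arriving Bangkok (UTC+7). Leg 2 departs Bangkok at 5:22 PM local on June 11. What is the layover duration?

6 hours 5 minutes

Convert departure to UTC: 6:20 AM − 12:00 = 6:20 PM UTC on Jun 10.
Add 9 hours and 57 minutes flight time → 4:17 AM UTC (Jun 11).
Bangkok is UTC+7:00, so local arrival = 4:17 AM + 7:00 = 11:17 AM on Jun 11.
Layover = 5:22 PM − 11:17 AM = 6 hours 5 minutes.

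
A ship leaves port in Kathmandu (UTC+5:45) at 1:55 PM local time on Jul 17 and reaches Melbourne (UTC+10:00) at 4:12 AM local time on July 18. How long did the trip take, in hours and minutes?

Melbourne is 4:15 ahead of Kathmandu.
Clock-face elapsed time (ignoring zones) is 14 hours 17 minutes.
Actual elapsed = 14 hours 17 minutes − 4:15 = 10 hours 2 minutes.

10 hours 2 minutes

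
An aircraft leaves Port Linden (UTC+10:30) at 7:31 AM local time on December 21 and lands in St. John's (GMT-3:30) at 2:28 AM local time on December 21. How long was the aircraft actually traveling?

8 hours 57 minutes

Departure in UTC: 7:31 AM − 10:30 = 9:01 PM on Dec 20.
Arrival in UTC: 2:28 AM + 3:30 = 5:58 AM on Dec 21.
Elapsed = 5:58 AM − 9:01 PM (+1 day) = 8 hours 57 minutes.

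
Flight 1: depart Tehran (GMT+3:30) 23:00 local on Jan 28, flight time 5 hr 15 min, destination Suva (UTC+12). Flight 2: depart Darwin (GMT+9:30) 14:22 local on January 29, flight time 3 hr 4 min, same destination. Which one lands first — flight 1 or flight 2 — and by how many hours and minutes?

Flight 1 in UTC: 23:00 − 3:30 = 19:30 on Jan 28.
+5 hours and 15 minutes → arrive 00:45 UTC on Jan 29.
Flight 2 in UTC: 14:22 − 9:30 = 04:52 on Jan 29.
+3 hours 4 minutes → arrive 07:56 UTC on Jan 29.
Flight 1 lands earlier by 7 hours 11 minutes.

the first, by 7 hours 11 minutes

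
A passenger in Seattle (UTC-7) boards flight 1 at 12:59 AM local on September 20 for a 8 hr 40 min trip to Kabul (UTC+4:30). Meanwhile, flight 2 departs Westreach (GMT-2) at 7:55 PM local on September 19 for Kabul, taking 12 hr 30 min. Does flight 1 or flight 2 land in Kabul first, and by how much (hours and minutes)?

the second, by 6 hours 14 minutes

Flight 1 in UTC: 12:59 AM + 7:00 = 7:59 AM on Sep 20.
+8 hours 40 minutes → arrive 4:39 PM UTC on Sep 20.
Flight 2 in UTC: 7:55 PM + 2:00 = 9:55 PM on Sep 19.
+12 hours and 30 minutes → arrive 10:25 AM UTC on Sep 20.
Flight 2 lands earlier by 6 hours 14 minutes.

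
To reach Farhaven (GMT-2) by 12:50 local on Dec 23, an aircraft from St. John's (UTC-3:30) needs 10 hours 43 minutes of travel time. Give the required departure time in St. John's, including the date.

00:37 on December 23

Target arrival in UTC: 12:50 + 2:00 = 14:50 on Dec 23.
Subtract 10 hours 43 minutes → departure 04:07 UTC on Dec 23.
St. John's is UTC−3:30: 04:07 − 3:30 = 00:37 on Dec 23.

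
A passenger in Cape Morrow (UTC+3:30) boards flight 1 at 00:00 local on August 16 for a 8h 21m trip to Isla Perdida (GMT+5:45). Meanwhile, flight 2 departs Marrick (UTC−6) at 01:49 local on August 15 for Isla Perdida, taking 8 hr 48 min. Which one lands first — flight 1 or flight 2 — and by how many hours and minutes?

the second, by 12 hours 14 minutes

Flight 1 in UTC: 00:00 − 3:30 = 20:30 on Aug 15.
+8 hours and 21 minutes → arrive 04:51 UTC on Aug 16.
Flight 2 in UTC: 01:49 + 6:00 = 07:49 on Aug 15.
+8 hours 48 minutes → arrive 16:37 UTC on Aug 15.
Flight 2 lands earlier by 12 hours 14 minutes.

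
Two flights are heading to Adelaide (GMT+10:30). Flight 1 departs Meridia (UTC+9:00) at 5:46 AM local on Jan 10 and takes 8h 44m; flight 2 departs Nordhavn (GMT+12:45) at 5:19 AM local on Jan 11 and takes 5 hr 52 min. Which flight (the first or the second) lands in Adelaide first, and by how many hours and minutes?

the first, by 16 hours 56 minutes

Flight 1 in UTC: 5:46 AM − 9:00 = 8:46 PM on Jan 9.
+8 hours and 44 minutes → arrive 5:30 AM UTC on Jan 10.
Flight 2 in UTC: 5:19 AM − 12:45 = 4:34 PM on Jan 10.
+5 hours and 52 minutes → arrive 10:26 PM UTC on Jan 10.
Flight 1 lands earlier by 16 hours 56 minutes.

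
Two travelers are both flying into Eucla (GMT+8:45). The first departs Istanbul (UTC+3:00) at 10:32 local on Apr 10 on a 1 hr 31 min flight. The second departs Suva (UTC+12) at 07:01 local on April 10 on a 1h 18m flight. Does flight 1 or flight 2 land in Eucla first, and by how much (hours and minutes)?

Flight 1 in UTC: 10:32 − 3:00 = 07:32 on Apr 10.
+1 hour 31 minutes → arrive 09:03 UTC on Apr 10.
Flight 2 in UTC: 07:01 − 12:00 = 19:01 on Apr 9.
+1 hour 18 minutes → arrive 20:19 UTC on Apr 9.
Flight 2 lands earlier by 12 hours 44 minutes.

the second, by 12 hours 44 minutes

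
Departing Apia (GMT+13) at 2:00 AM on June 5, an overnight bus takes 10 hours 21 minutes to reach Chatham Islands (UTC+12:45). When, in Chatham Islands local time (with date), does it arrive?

12:06 PM on June 5

Chatham Islands is 0:15 behind Apia.
After 10 hours and 21 minutes it is 12:21 PM in Apia.
Shift by the zone difference: 12:21 PM − 0:15 = 12:06 PM on Jun 5 in Chatham Islands.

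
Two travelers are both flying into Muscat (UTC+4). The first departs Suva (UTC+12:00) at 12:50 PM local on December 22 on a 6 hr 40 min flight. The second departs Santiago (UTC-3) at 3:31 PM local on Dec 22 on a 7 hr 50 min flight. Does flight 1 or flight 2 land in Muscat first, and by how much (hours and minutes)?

the first, by 18 hours 51 minutes

Flight 1 in UTC: 12:50 PM − 12:00 = 12:50 AM on Dec 22.
+6 hours 40 minutes → arrive 7:30 AM UTC on Dec 22.
Flight 2 in UTC: 3:31 PM + 3:00 = 6:31 PM on Dec 22.
+7 hours and 50 minutes → arrive 2:21 AM UTC on Dec 23.
Flight 1 lands earlier by 18 hours 51 minutes.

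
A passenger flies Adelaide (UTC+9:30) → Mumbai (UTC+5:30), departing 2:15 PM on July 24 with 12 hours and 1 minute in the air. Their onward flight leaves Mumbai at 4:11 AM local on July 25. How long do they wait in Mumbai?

5 hours 55 minutes

Convert departure to UTC: 2:15 PM − 9:30 = 4:45 AM UTC on Jul 24.
Add 12 hours 1 minute flight time → 4:46 PM UTC.
Mumbai is UTC+5:30, so local arrival = 4:46 PM + 5:30 = 10:16 PM on Jul 24.
Layover = 4:11 AM − 10:16 PM (+1 day) = 5 hours 55 minutes.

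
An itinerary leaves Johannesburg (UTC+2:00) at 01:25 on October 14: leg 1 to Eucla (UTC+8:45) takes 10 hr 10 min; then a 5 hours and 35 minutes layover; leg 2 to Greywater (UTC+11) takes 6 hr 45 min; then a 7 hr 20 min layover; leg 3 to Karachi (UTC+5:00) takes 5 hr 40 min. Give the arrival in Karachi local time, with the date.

Convert departure to UTC: 01:25 − 2:00 = 23:25 UTC on Oct 13.
Add 10 hours 10 minutes leg 1 → 09:35 UTC (Oct 14).
Add 5 hours and 35 minutes layover in Eucla → 15:10 UTC.
Add 6 hours and 45 minutes leg 2 → 21:55 UTC.
Add 7 hours 20 minutes layover in Greywater → 05:15 UTC (Oct 15).
Add 5 hours 40 minutes leg 3 → 10:55 UTC.
Karachi is UTC+5:00, so local arrival = 10:55 + 5:00 = 15:55 on Oct 15.

15:55 on Oct 15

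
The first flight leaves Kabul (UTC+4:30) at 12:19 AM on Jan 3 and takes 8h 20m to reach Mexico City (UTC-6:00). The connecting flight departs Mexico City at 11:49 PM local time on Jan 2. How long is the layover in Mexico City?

Convert departure to UTC: 12:19 AM − 4:30 = 7:49 PM UTC on Jan 2.
Add 8 hours 20 minutes flight time → 4:09 AM UTC (Jan 3).
Mexico City is UTC−6:00, so local arrival = 4:09 AM − 6:00 = 10:09 PM on Jan 2.
Layover = 11:49 PM − 10:09 PM = 1 hour 40 minutes.

1 hour 40 minutes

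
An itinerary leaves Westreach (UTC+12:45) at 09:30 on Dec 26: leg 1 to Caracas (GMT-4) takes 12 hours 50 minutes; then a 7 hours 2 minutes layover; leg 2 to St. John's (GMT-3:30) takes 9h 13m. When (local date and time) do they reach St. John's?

22:20 on Dec 26

Convert departure to UTC: 09:30 − 12:45 = 20:45 UTC on Dec 25.
Add 12 hours and 50 minutes leg 1 → 09:35 UTC (Dec 26).
Add 7 hours and 2 minutes layover in Caracas → 16:37 UTC.
Add 9 hours and 13 minutes leg 2 → 01:50 UTC (Dec 27).
St. John's is UTC−3:30, so local arrival = 01:50 − 3:30 = 22:20 on Dec 26.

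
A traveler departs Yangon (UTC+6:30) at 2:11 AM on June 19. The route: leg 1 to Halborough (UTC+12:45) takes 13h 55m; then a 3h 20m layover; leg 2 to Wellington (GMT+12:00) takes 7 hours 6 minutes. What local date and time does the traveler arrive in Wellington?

8:02 AM on June 20

Convert departure to UTC: 2:11 AM − 6:30 = 7:41 PM UTC on Jun 18.
Add 13 hours 55 minutes leg 1 → 9:36 AM UTC (Jun 19).
Add 3 hours and 20 minutes layover in Halborough → 12:56 PM UTC.
Add 7 hours 6 minutes leg 2 → 8:02 PM UTC.
Wellington is UTC+12:00, so local arrival = 8:02 PM + 12:00 = 8:02 AM on Jun 20.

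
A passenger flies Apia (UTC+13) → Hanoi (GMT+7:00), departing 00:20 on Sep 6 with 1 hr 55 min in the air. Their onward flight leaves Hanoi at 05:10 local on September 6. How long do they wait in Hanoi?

8 hours 55 minutes

Convert departure to UTC: 00:20 − 13:00 = 11:20 UTC on Sep 5.
Add 1 hour 55 minutes flight time → 13:15 UTC.
Hanoi is UTC+7:00, so local arrival = 13:15 + 7:00 = 20:15 on Sep 5.
Layover = 05:10 − 20:15 (+1 day) = 8 hours 55 minutes.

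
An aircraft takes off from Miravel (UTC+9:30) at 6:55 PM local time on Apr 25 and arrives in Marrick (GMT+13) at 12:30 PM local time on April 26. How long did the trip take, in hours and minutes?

14 hours 5 minutes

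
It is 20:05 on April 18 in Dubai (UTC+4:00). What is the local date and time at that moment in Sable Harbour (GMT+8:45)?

00:50 on April 19

Sable Harbour is 4:45 ahead of Dubai.
Shift by the zone difference: 20:05 + 4:45 = 00:50 on Apr 19 in Sable Harbour.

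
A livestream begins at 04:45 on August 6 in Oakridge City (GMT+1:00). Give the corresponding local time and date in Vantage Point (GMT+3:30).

In UTC: 04:45 − 1:00 = 03:45 on Aug 6.
Vantage Point is UTC+3:30: 03:45 + 3:30 = 07:15 on Aug 6.

07:15 on August 6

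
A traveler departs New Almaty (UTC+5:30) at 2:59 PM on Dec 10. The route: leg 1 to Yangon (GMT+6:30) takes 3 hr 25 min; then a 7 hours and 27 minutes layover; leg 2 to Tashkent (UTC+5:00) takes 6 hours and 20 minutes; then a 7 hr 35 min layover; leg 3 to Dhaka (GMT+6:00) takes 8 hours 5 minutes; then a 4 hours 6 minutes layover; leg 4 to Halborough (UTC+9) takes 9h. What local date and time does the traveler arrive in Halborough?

4:27 PM on Dec 12

Convert departure to UTC: 2:59 PM − 5:30 = 9:29 AM UTC on Dec 10.
Add 3 hours and 25 minutes leg 1 → 12:54 PM UTC.
Add 7 hours and 27 minutes layover in Yangon → 8:21 PM UTC.
Add 6 hours and 20 minutes leg 2 → 2:41 AM UTC (Dec 11).
Add 7 hours 35 minutes layover in Tashkent → 10:16 AM UTC.
Add 8 hours and 5 minutes leg 3 → 6:21 PM UTC.
Add 4 hours and 6 minutes layover in Dhaka → 10:27 PM UTC.
Add 9 hours leg 4 → 7:27 AM UTC (Dec 12).
Halborough is UTC+9:00, so local arrival = 7:27 AM + 9:00 = 4:27 PM on Dec 12.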